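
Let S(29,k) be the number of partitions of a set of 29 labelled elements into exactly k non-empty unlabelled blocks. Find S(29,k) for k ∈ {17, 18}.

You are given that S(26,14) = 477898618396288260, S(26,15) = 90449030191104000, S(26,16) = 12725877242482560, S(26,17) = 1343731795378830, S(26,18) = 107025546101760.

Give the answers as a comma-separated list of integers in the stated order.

@27  (27,15):90449030191104000·15+477898618396288260→1834634071262848260, (27,16):12725877242482560·16+90449030191104000→294063066070824960, (27,17):1343731795378830·17+12725877242482560→35569317763922670, (27,18):107025546101760·18+1343731795378830→3270191625210510
@28  (28,16):294063066070824960·16+1834634071262848260→6539643128396047620, (28,17):35569317763922670·17+294063066070824960→898741468057510350, (28,18):3270191625210510·18+35569317763922670→94432767017711850
@29  (29,17):898741468057510350·17+6539643128396047620→21818248085373723570, (29,18):94432767017711850·18+898741468057510350→2598531274376323650
Read S(29,17) = 21818248085373723570, S(29,18) = 2598531274376323650.

21818248085373723570, 2598531274376323650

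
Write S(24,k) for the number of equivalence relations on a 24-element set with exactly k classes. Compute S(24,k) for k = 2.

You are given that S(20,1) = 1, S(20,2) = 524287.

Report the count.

8388607

@21  (21,1):1·1+0→1, (21,2):524287·2+1→1048575
@22  (22,1):1·1+0→1, (22,2):1048575·2+1→2097151
@23  (23,1):1·1+0→1, (23,2):2097151·2+1→4194303
@24  (24,2):4194303·2+1→8388607
Read S(24,2) = 8388607.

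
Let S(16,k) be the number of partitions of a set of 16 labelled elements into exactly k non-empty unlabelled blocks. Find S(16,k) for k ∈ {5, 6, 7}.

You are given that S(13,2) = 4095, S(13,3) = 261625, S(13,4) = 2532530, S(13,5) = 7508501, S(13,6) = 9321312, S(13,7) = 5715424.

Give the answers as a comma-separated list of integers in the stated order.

1096190550, 2734926558, 3281882604

r14: T_14,3=3×261625+4095=788970; T_14,4=4×2532530+261625=10391745; T_14,5=5×7508501+2532530=40075035; T_14,6=6×9321312+7508501=63436373; T_14,7=7×5715424+9321312=49329280
r15: T_15,4=4×10391745+788970=42355950; T_15,5=5×40075035+10391745=210766920; T_15,6=6×63436373+40075035=420693273; T_15,7=7×49329280+63436373=408741333
r16: T_16,5=5×210766920+42355950=1096190550; T_16,6=6×420693273+210766920=2734926558; T_16,7=7×408741333+420693273=3281882604
Read S(16,5) = 1096190550, S(16,6) = 2734926558, S(16,7) = 3281882604.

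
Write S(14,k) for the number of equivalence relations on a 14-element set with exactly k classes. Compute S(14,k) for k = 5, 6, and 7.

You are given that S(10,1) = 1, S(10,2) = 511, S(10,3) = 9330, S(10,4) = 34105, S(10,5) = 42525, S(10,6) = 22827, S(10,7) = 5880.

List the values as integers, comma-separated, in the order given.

40075035, 63436373, 49329280

[11] T[11,2]:2*511+1=1023 · T[11,3]:3*9330+511=28501 · T[11,4]:4*34105+9330=145750 · T[11,5]:5*42525+34105=246730 · T[11,6]:6*22827+42525=179487 · T[11,7]:7*5880+22827=63987
[12] T[12,3]:3*28501+1023=86526 · T[12,4]:4*145750+28501=611501 · T[12,5]:5*246730+145750=1379400 · T[12,6]:6*179487+246730=1323652 · T[12,7]:7*63987+179487=627396
[13] T[13,4]:4*611501+86526=2532530 · T[13,5]:5*1379400+611501=7508501 · T[13,6]:6*1323652+1379400=9321312 · T[13,7]:7*627396+1323652=5715424
[14] T[14,5]:5*7508501+2532530=40075035 · T[14,6]:6*9321312+7508501=63436373 · T[14,7]:7*5715424+9321312=49329280
Read S(14,5) = 40075035, S(14,6) = 63436373, S(14,7) = 49329280.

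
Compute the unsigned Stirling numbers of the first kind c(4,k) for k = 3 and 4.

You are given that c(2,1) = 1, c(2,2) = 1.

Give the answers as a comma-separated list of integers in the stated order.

i=3: T(3,2)=1+2·1=3 | T(3,3)=1+2·0=1
i=4: T(4,3)=3+3·1=6 | T(4,4)=1+3·0=1
Read c(4,3) = 6, c(4,4) = 1.

6, 1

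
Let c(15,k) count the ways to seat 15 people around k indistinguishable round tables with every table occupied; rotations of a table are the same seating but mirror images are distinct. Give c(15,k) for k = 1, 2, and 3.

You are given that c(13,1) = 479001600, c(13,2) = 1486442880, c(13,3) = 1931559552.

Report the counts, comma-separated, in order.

[14] T[14,1]:13*479001600+0=6227020800 · T[14,2]:13*1486442880+479001600=19802759040 · T[14,3]:13*1931559552+1486442880=26596717056
[15] T[15,1]:14*6227020800+0=87178291200 · T[15,2]:14*19802759040+6227020800=283465647360 · T[15,3]:14*26596717056+19802759040=392156797824
Read c(15,1) = 87178291200, c(15,2) = 283465647360, c(15,3) = 392156797824.

87178291200, 283465647360, 392156797824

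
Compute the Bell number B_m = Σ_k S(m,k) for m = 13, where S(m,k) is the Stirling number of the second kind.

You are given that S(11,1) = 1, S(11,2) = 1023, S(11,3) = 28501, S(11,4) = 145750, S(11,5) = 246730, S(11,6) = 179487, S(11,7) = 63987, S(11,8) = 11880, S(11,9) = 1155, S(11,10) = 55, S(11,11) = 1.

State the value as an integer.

27644437

@12  (12,1):1·1+0→1, (12,2):1023·2+1→2047, (12,3):28501·3+1023→86526, (12,4):145750·4+28501→611501, (12,5):246730·5+145750→1379400, (12,6):179487·6+246730→1323652, (12,7):63987·7+179487→627396, (12,8):11880·8+63987→159027, (12,9):1155·9+11880→22275, (12,10):55·10+1155→1705, (12,11):1·11+55→66, (12,12):0·12+1→1
@13  (13,1):1·1+0→1, (13,2):2047·2+1→4095, (13,3):86526·3+2047→261625, (13,4):611501·4+86526→2532530, (13,5):1379400·5+611501→7508501, (13,6):1323652·6+1379400→9321312, (13,7):627396·7+1323652→5715424, (13,8):159027·8+627396→1899612, (13,9):22275·9+159027→359502, (13,10):1705·10+22275→39325, (13,11):66·11+1705→2431, (13,12):1·12+66→78, (13,13):0·13+1→1
B_13 = ΣS(13,k) = 1+4095+261625+2532530+7508501+9321312+5715424+1899612+359502+39325+2431+78+1 = 27644437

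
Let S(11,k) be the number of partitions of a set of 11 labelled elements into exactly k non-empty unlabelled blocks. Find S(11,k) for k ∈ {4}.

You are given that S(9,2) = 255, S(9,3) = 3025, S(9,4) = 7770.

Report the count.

r10: T_10,3=3×3025+255=9330; T_10,4=4×7770+3025=34105
r11: T_11,4=4×34105+9330=145750
Read S(11,4) = 145750.

145750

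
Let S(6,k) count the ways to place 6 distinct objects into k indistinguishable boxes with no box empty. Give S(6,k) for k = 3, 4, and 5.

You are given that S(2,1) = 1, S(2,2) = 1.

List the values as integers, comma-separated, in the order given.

i=3: T(3,1)=0+1·1=1 | T(3,2)=1+2·1=3 | T(3,3)=1+3·0=1
i=4: T(4,1)=0+1·1=1 | T(4,2)=1+2·3=7 | T(4,3)=3+3·1=6 | T(4,4)=1+4·0=1
i=5: T(5,2)=1+2·7=15 | T(5,3)=7+3·6=25 | T(5,4)=6+4·1=10 | T(5,5)=1+5·0=1
i=6: T(6,3)=15+3·25=90 | T(6,4)=25+4·10=65 | T(6,5)=10+5·1=15
Read S(6,3) = 90, S(6,4) = 65, S(6,5) = 15.

90, 65, 15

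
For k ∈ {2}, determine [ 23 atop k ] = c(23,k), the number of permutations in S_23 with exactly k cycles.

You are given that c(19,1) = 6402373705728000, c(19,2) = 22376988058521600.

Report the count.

4148476779335454720000

[20] T[20,1]:19*6402373705728000+0=121645100408832000 · T[20,2]:19*22376988058521600+6402373705728000=431565146817638400
[21] T[21,1]:20*121645100408832000+0=2432902008176640000 · T[21,2]:20*431565146817638400+121645100408832000=8752948036761600000
[22] T[22,1]:21*2432902008176640000+0=51090942171709440000 · T[22,2]:21*8752948036761600000+2432902008176640000=186244810780170240000
[23] T[23,2]:22*186244810780170240000+51090942171709440000=4148476779335454720000
Read c(23,2) = 4148476779335454720000.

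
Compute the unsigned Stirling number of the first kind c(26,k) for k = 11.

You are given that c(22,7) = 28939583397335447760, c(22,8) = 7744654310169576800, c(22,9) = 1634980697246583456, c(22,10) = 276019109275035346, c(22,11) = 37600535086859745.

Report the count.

31882014375298512782500

i=23: T(23,8)=28939583397335447760+22·7744654310169576800=199321978221066137360 | T(23,9)=7744654310169576800+22·1634980697246583456=43714229649594412832 | T(23,10)=1634980697246583456+22·276019109275035346=7707401101297361068 | T(23,11)=276019109275035346+22·37600535086859745=1103230881185949736
i=24: T(24,9)=199321978221066137360+23·43714229649594412832=1204749260161737632496 | T(24,10)=43714229649594412832+23·7707401101297361068=220984454979433717396 | T(24,11)=7707401101297361068+23·1103230881185949736=33081711368574204996
i=25: T(25,10)=1204749260161737632496+24·220984454979433717396=6508376179668146850000 | T(25,11)=220984454979433717396+24·33081711368574204996=1014945527825214637300
i=26: T(26,11)=6508376179668146850000+25·1014945527825214637300=31882014375298512782500
Read c(26,11) = 31882014375298512782500.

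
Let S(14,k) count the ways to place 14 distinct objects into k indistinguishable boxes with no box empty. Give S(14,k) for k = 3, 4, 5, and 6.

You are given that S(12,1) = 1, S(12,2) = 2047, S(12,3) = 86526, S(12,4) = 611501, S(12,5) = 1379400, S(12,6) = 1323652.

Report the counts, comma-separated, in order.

@13  (13,2):2047·2+1→4095, (13,3):86526·3+2047→261625, (13,4):611501·4+86526→2532530, (13,5):1379400·5+611501→7508501, (13,6):1323652·6+1379400→9321312
@14  (14,3):261625·3+4095→788970, (14,4):2532530·4+261625→10391745, (14,5):7508501·5+2532530→40075035, (14,6):9321312·6+7508501→63436373
Read S(14,3) = 788970, S(14,4) = 10391745, S(14,5) = 40075035, S(14,6) = 63436373.

788970, 10391745, 40075035, 63436373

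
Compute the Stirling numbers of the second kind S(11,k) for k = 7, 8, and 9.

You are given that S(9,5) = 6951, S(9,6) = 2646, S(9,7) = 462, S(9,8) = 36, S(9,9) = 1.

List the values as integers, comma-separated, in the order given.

r10: T_10,6=6×2646+6951=22827; T_10,7=7×462+2646=5880; T_10,8=8×36+462=750; T_10,9=9×1+36=45
r11: T_11,7=7×5880+22827=63987; T_11,8=8×750+5880=11880; T_11,9=9×45+750=1155
Read S(11,7) = 63987, S(11,8) = 11880, S(11,9) = 1155.

63987, 11880, 1155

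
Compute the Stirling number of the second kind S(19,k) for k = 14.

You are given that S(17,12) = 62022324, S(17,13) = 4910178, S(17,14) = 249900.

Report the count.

243577530

@18  (18,13):4910178·13+62022324→125854638, (18,14):249900·14+4910178→8408778
@19  (19,14):8408778·14+125854638→243577530
Read S(19,14) = 243577530.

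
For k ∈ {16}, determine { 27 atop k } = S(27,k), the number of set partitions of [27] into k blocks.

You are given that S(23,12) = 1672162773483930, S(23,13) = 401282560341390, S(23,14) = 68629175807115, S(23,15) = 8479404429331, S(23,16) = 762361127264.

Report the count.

[24] T[24,13]:13*401282560341390+1672162773483930=6888836057922000 · T[24,14]:14*68629175807115+401282560341390=1362091021641000 · T[24,15]:15*8479404429331+68629175807115=195820242247080 · T[24,16]:16*762361127264+8479404429331=20677182465555
[25] T[25,14]:14*1362091021641000+6888836057922000=25958110360896000 · T[25,15]:15*195820242247080+1362091021641000=4299394655347200 · T[25,16]:16*20677182465555+195820242247080=526655161695960
[26] T[26,15]:15*4299394655347200+25958110360896000=90449030191104000 · T[26,16]:16*526655161695960+4299394655347200=12725877242482560
[27] T[27,16]:16*12725877242482560+90449030191104000=294063066070824960
Read S(27,16) = 294063066070824960.

294063066070824960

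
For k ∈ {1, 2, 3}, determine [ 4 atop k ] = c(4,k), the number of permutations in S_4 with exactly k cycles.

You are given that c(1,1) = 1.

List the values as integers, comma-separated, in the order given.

6, 11, 6

i=2: T(2,1)=0+1·1=1 | T(2,2)=1+1·0=1
i=3: T(3,1)=0+2·1=2 | T(3,2)=1+2·1=3 | T(3,3)=1+2·0=1
i=4: T(4,1)=0+3·2=6 | T(4,2)=2+3·3=11 | T(4,3)=3+3·1=6
Read c(4,1) = 6, c(4,2) = 11, c(4,3) = 6.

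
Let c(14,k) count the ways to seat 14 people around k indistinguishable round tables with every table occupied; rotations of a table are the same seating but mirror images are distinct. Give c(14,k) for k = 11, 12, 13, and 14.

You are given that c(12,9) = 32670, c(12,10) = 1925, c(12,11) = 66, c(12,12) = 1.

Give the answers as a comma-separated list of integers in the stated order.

91091, 3731, 91, 1

r13: T_13,10=12×1925+32670=55770; T_13,11=12×66+1925=2717; T_13,12=12×1+66=78; T_13,13=12×0+1=1
r14: T_14,11=13×2717+55770=91091; T_14,12=13×78+2717=3731; T_14,13=13×1+78=91; T_14,14=13×0+1=1
Read c(14,11) = 91091, c(14,12) = 3731, c(14,13) = 91, c(14,14) = 1.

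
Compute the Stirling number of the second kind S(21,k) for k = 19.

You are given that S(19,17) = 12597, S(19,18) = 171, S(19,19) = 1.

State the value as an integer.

row 20: T[20][18]=18·171+12597=15675  T[20][19]=19·1+171=190
row 21: T[21][19]=19·190+15675=19285
Read S(21,19) = 19285.

19285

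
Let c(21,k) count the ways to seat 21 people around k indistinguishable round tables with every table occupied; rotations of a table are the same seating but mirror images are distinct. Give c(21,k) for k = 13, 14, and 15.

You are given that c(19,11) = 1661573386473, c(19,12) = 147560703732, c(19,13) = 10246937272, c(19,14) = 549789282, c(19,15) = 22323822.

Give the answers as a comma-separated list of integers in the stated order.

11310276995381, 756111184500, 40171771630

r20: T_20,12=19×147560703732+1661573386473=4465226757381; T_20,13=19×10246937272+147560703732=342252511900; T_20,14=19×549789282+10246937272=20692933630; T_20,15=19×22323822+549789282=973941900
r21: T_21,13=20×342252511900+4465226757381=11310276995381; T_21,14=20×20692933630+342252511900=756111184500; T_21,15=20×973941900+20692933630=40171771630
Read c(21,13) = 11310276995381, c(21,14) = 756111184500, c(21,15) = 40171771630.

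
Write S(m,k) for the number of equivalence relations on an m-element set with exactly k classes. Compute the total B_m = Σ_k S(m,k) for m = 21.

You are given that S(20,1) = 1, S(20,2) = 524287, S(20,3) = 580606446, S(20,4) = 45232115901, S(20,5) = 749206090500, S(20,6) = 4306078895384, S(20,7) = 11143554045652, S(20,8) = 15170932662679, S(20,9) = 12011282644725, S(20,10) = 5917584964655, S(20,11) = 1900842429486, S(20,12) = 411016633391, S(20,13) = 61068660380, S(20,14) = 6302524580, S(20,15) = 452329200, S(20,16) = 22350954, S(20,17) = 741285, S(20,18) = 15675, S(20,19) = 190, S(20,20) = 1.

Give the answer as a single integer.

474869816156751

r21: T_21,1=1×1+0=1; T_21,2=2×524287+1=1048575; T_21,3=3×580606446+524287=1742343625; T_21,4=4×45232115901+580606446=181509070050; T_21,5=5×749206090500+45232115901=3791262568401; T_21,6=6×4306078895384+749206090500=26585679462804; T_21,7=7×11143554045652+4306078895384=82310957214948; T_21,8=8×15170932662679+11143554045652=132511015347084; T_21,9=9×12011282644725+15170932662679=123272476465204; T_21,10=10×5917584964655+12011282644725=71187132291275; T_21,11=11×1900842429486+5917584964655=26826851689001; T_21,12=12×411016633391+1900842429486=6833042030178; T_21,13=13×61068660380+411016633391=1204909218331; T_21,14=14×6302524580+61068660380=149304004500; T_21,15=15×452329200+6302524580=13087462580; T_21,16=16×22350954+452329200=809944464; T_21,17=17×741285+22350954=34952799; T_21,18=18×15675+741285=1023435; T_21,19=19×190+15675=19285; T_21,20=20×1+190=210; T_21,21=21×0+1=1
B_21 = ΣS(21,k) = 1+1048575+1742343625+181509070050+3791262568401+26585679462804+82310957214948+132511015347084+123272476465204+71187132291275+26826851689001+6833042030178+1204909218331+149304004500+13087462580+809944464+34952799+1023435+19285+210+1 = 474869816156751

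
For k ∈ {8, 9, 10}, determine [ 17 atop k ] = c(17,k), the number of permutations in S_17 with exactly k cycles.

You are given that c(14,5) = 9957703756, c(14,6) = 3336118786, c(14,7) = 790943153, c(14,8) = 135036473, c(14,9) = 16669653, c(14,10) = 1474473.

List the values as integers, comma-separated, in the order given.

[15] T[15,6]:14*3336118786+9957703756=56663366760 · T[15,7]:14*790943153+3336118786=14409322928 · T[15,8]:14*135036473+790943153=2681453775 · T[15,9]:14*16669653+135036473=368411615 · T[15,10]:14*1474473+16669653=37312275
[16] T[16,7]:15*14409322928+56663366760=272803210680 · T[16,8]:15*2681453775+14409322928=54631129553 · T[16,9]:15*368411615+2681453775=8207628000 · T[16,10]:15*37312275+368411615=928095740
[17] T[17,8]:16*54631129553+272803210680=1146901283528 · T[17,9]:16*8207628000+54631129553=185953177553 · T[17,10]:16*928095740+8207628000=23057159840
Read c(17,8) = 1146901283528, c(17,9) = 185953177553, c(17,10) = 23057159840.

1146901283528, 185953177553, 23057159840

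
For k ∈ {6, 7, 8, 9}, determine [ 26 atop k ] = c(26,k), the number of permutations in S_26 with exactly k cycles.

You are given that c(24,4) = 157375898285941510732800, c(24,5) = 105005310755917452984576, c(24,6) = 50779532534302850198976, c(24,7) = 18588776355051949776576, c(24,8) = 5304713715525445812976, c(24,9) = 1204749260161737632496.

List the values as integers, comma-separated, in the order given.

r25: T_25,5=24×105005310755917452984576+157375898285941510732800=2677503356427960382362624; T_25,6=24×50779532534302850198976+105005310755917452984576=1323714091579185857760000; T_25,7=24×18588776355051949776576+50779532534302850198976=496910165055549644836800; T_25,8=24×5304713715525445812976+18588776355051949776576=145901905527662649288000; T_25,9=24×1204749260161737632496+5304713715525445812976=34218695959407148992880
r26: T_26,6=25×1323714091579185857760000+2677503356427960382362624=35770355645907606826362624; T_26,7=25×496910165055549644836800+1323714091579185857760000=13746468217967926978680000; T_26,8=25×145901905527662649288000+496910165055549644836800=4144457803247115877036800; T_26,9=25×34218695959407148992880+145901905527662649288000=1001369304512841374110000
Read c(26,6) = 35770355645907606826362624, c(26,7) = 13746468217967926978680000, c(26,8) = 4144457803247115877036800, c(26,9) = 1001369304512841374110000.

35770355645907606826362624, 13746468217967926978680000, 4144457803247115877036800, 1001369304512841374110000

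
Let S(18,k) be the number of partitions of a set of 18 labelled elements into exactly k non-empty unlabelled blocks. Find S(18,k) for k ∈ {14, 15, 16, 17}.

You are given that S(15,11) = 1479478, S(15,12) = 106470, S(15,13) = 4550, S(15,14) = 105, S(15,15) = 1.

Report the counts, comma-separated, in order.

8408778, 367200, 9996, 153

row 16: T[16][12]=12·106470+1479478=2757118  T[16][13]=13·4550+106470=165620  T[16][14]=14·105+4550=6020  T[16][15]=15·1+105=120  T[16][16]=16·0+1=1
row 17: T[17][13]=13·165620+2757118=4910178  T[17][14]=14·6020+165620=249900  T[17][15]=15·120+6020=7820  T[17][16]=16·1+120=136  T[17][17]=17·0+1=1
row 18: T[18][14]=14·249900+4910178=8408778  T[18][15]=15·7820+249900=367200  T[18][16]=16·136+7820=9996  T[18][17]=17·1+136=153
Read S(18,14) = 8408778, S(18,15) = 367200, S(18,16) = 9996, S(18,17) = 153.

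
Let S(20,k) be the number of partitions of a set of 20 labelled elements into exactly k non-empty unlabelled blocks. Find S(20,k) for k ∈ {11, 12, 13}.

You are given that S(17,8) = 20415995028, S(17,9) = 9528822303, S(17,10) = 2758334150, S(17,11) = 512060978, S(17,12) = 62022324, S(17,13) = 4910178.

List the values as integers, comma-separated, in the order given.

row 18: T[18][9]=9·9528822303+20415995028=106175395755  T[18][10]=10·2758334150+9528822303=37112163803  T[18][11]=11·512060978+2758334150=8391004908  T[18][12]=12·62022324+512060978=1256328866  T[18][13]=13·4910178+62022324=125854638
row 19: T[19][10]=10·37112163803+106175395755=477297033785  T[19][11]=11·8391004908+37112163803=129413217791  T[19][12]=12·1256328866+8391004908=23466951300  T[19][13]=13·125854638+1256328866=2892439160
row 20: T[20][11]=11·129413217791+477297033785=1900842429486  T[20][12]=12·23466951300+129413217791=411016633391  T[20][13]=13·2892439160+23466951300=61068660380
Read S(20,11) = 1900842429486, S(20,12) = 411016633391, S(20,13) = 61068660380.

1900842429486, 411016633391, 61068660380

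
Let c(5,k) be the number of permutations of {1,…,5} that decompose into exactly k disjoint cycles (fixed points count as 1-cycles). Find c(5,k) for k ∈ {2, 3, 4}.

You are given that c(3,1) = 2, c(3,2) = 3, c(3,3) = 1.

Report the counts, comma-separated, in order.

@4  (4,1):2·3+0→6, (4,2):3·3+2→11, (4,3):1·3+3→6, (4,4):0·3+1→1
@5  (5,2):11·4+6→50, (5,3):6·4+11→35, (5,4):1·4+6→10
Read c(5,2) = 50, c(5,3) = 35, c(5,4) = 10.

50, 35, 10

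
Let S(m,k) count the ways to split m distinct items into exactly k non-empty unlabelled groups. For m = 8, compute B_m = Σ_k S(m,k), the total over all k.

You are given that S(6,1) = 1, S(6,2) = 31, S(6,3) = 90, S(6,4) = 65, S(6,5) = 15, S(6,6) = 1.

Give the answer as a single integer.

i=7: T(7,1)=0+1·1=1 | T(7,2)=1+2·31=63 | T(7,3)=31+3·90=301 | T(7,4)=90+4·65=350 | T(7,5)=65+5·15=140 | T(7,6)=15+6·1=21 | T(7,7)=1+7·0=1
i=8: T(8,1)=0+1·1=1 | T(8,2)=1+2·63=127 | T(8,3)=63+3·301=966 | T(8,4)=301+4·350=1701 | T(8,5)=350+5·140=1050 | T(8,6)=140+6·21=266 | T(8,7)=21+7·1=28 | T(8,8)=1+8·0=1
B_8 = ΣS(8,k) = 1+127+966+1701+1050+266+28+1 = 4140

4140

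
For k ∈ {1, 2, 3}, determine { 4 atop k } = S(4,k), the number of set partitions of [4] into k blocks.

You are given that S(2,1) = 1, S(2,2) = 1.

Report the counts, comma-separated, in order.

i=3: T(3,1)=0+1·1=1 | T(3,2)=1+2·1=3 | T(3,3)=1+3·0=1
i=4: T(4,1)=0+1·1=1 | T(4,2)=1+2·3=7 | T(4,3)=3+3·1=6
Read S(4,1) = 1, S(4,2) = 7, S(4,3) = 6.

1, 7, 6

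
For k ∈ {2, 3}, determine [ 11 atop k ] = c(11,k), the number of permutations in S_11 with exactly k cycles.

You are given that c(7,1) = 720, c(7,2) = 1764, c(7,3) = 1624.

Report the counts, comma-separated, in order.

10628640, 12753576

i=8: T(8,1)=0+7·720=5040 | T(8,2)=720+7·1764=13068 | T(8,3)=1764+7·1624=13132
i=9: T(9,1)=0+8·5040=40320 | T(9,2)=5040+8·13068=109584 | T(9,3)=13068+8·13132=118124
i=10: T(10,1)=0+9·40320=362880 | T(10,2)=40320+9·109584=1026576 | T(10,3)=109584+9·118124=1172700
i=11: T(11,2)=362880+10·1026576=10628640 | T(11,3)=1026576+10·1172700=12753576
Read c(11,2) = 10628640, c(11,3) = 12753576.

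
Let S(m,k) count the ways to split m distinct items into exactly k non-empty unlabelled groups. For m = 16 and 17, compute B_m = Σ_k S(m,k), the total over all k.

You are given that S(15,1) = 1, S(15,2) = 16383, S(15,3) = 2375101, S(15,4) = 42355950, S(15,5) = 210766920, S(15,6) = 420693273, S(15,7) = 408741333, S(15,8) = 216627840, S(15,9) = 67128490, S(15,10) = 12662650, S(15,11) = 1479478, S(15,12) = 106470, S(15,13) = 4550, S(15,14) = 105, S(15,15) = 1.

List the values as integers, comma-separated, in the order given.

i=16: T(16,1)=0+1·1=1 | T(16,2)=1+2·16383=32767 | T(16,3)=16383+3·2375101=7141686 | T(16,4)=2375101+4·42355950=171798901 | T(16,5)=42355950+5·210766920=1096190550 | T(16,6)=210766920+6·420693273=2734926558 | T(16,7)=420693273+7·408741333=3281882604 | T(16,8)=408741333+8·216627840=2141764053 | T(16,9)=216627840+9·67128490=820784250 | T(16,10)=67128490+10·12662650=193754990 | T(16,11)=12662650+11·1479478=28936908 | T(16,12)=1479478+12·106470=2757118 | T(16,13)=106470+13·4550=165620 | T(16,14)=4550+14·105=6020 | T(16,15)=105+15·1=120 | T(16,16)=1+16·0=1
i=17: T(17,1)=0+1·1=1 | T(17,2)=1+2·32767=65535 | T(17,3)=32767+3·7141686=21457825 | T(17,4)=7141686+4·171798901=694337290 | T(17,5)=171798901+5·1096190550=5652751651 | T(17,6)=1096190550+6·2734926558=17505749898 | T(17,7)=2734926558+7·3281882604=25708104786 | T(17,8)=3281882604+8·2141764053=20415995028 | T(17,9)=2141764053+9·820784250=9528822303 | T(17,10)=820784250+10·193754990=2758334150 | T(17,11)=193754990+11·28936908=512060978 | T(17,12)=28936908+12·2757118=62022324 | T(17,13)=2757118+13·165620=4910178 | T(17,14)=165620+14·6020=249900 | T(17,15)=6020+15·120=7820 | T(17,16)=120+16·1=136 | T(17,17)=1+17·0=1
B_16 = ΣS(16,k) = 1+32767+7141686+171798901+1096190550+2734926558+3281882604+2141764053+820784250+193754990+28936908+2757118+165620+6020+120+1 = 10480142147
B_17 = ΣS(17,k) = 1+65535+21457825+694337290+5652751651+17505749898+25708104786+20415995028+9528822303+2758334150+512060978+62022324+4910178+249900+7820+136+1 = 82864869804

10480142147, 82864869804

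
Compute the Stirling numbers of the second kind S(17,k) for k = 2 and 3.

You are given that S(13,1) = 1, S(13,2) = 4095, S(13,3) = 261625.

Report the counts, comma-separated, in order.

r14: T_14,1=1×1+0=1; T_14,2=2×4095+1=8191; T_14,3=3×261625+4095=788970
r15: T_15,1=1×1+0=1; T_15,2=2×8191+1=16383; T_15,3=3×788970+8191=2375101
r16: T_16,1=1×1+0=1; T_16,2=2×16383+1=32767; T_16,3=3×2375101+16383=7141686
r17: T_17,2=2×32767+1=65535; T_17,3=3×7141686+32767=21457825
Read S(17,2) = 65535, S(17,3) = 21457825.

65535, 21457825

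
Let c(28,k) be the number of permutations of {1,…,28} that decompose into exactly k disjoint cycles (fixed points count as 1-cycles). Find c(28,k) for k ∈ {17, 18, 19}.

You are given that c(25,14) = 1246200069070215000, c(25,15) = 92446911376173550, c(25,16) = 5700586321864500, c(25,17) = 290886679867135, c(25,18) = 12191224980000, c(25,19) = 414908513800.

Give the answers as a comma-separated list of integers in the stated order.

25117208862499312650, 1340675942971287195, 60383004803151030

i=26: T(26,15)=1246200069070215000+25·92446911376173550=3557372853474553750 | T(26,16)=92446911376173550+25·5700586321864500=234961569422786050 | T(26,17)=5700586321864500+25·290886679867135=12972753318542875 | T(26,18)=290886679867135+25·12191224980000=595667304367135 | T(26,19)=12191224980000+25·414908513800=22563937825000
i=27: T(27,16)=3557372853474553750+26·234961569422786050=9666373658466991050 | T(27,17)=234961569422786050+26·12972753318542875=572253155704900800 | T(27,18)=12972753318542875+26·595667304367135=28460103232088385 | T(27,19)=595667304367135+26·22563937825000=1182329687817135
i=28: T(28,17)=9666373658466991050+27·572253155704900800=25117208862499312650 | T(28,18)=572253155704900800+27·28460103232088385=1340675942971287195 | T(28,19)=28460103232088385+27·1182329687817135=60383004803151030
Read c(28,17) = 25117208862499312650, c(28,18) = 1340675942971287195, c(28,19) = 60383004803151030.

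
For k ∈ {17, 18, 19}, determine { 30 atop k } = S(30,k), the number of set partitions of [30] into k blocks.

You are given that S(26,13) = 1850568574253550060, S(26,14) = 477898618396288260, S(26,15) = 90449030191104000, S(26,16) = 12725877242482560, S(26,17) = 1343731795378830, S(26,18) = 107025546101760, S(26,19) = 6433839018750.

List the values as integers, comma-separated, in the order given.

511605167806434372210, 68591811024147549270, 7145845579888333500

i=27: T(27,14)=1850568574253550060+14·477898618396288260=8541149231801585700 | T(27,15)=477898618396288260+15·90449030191104000=1834634071262848260 | T(27,16)=90449030191104000+16·12725877242482560=294063066070824960 | T(27,17)=12725877242482560+17·1343731795378830=35569317763922670 | T(27,18)=1343731795378830+18·107025546101760=3270191625210510 | T(27,19)=107025546101760+19·6433839018750=229268487458010
i=28: T(28,15)=8541149231801585700+15·1834634071262848260=36060660300744309600 | T(28,16)=1834634071262848260+16·294063066070824960=6539643128396047620 | T(28,17)=294063066070824960+17·35569317763922670=898741468057510350 | T(28,18)=35569317763922670+18·3270191625210510=94432767017711850 | T(28,19)=3270191625210510+19·229268487458010=7626292886912700
i=29: T(29,16)=36060660300744309600+16·6539643128396047620=140694950355081071520 | T(29,17)=6539643128396047620+17·898741468057510350=21818248085373723570 | T(29,18)=898741468057510350+18·94432767017711850=2598531274376323650 | T(29,19)=94432767017711850+19·7626292886912700=239332331869053150
i=30: T(30,17)=140694950355081071520+17·21818248085373723570=511605167806434372210 | T(30,18)=21818248085373723570+18·2598531274376323650=68591811024147549270 | T(30,19)=2598531274376323650+19·239332331869053150=7145845579888333500
Read S(30,17) = 511605167806434372210, S(30,18) = 68591811024147549270, S(30,19) = 7145845579888333500.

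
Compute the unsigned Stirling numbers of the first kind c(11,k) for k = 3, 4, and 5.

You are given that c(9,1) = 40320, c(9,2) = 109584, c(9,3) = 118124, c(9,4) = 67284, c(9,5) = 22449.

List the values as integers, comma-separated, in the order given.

12753576, 8409500, 3416930

i=10: T(10,2)=40320+9·109584=1026576 | T(10,3)=109584+9·118124=1172700 | T(10,4)=118124+9·67284=723680 | T(10,5)=67284+9·22449=269325
i=11: T(11,3)=1026576+10·1172700=12753576 | T(11,4)=1172700+10·723680=8409500 | T(11,5)=723680+10·269325=3416930
Read c(11,3) = 12753576, c(11,4) = 8409500, c(11,5) = 3416930.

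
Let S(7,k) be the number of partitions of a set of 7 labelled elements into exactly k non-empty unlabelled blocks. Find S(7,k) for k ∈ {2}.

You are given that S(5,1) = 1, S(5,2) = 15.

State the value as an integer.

@6  (6,1):1·1+0→1, (6,2):15·2+1→31
@7  (7,2):31·2+1→63
Read S(7,2) = 63.

63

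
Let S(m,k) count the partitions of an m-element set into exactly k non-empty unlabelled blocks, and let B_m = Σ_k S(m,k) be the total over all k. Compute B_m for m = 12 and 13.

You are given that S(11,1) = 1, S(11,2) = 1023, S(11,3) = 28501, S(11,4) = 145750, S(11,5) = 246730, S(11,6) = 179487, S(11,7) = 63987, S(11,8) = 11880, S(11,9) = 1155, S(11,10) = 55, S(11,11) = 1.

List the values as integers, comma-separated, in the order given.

4213597, 27644437

i=12: T(12,1)=0+1·1=1 | T(12,2)=1+2·1023=2047 | T(12,3)=1023+3·28501=86526 | T(12,4)=28501+4·145750=611501 | T(12,5)=145750+5·246730=1379400 | T(12,6)=246730+6·179487=1323652 | T(12,7)=179487+7·63987=627396 | T(12,8)=63987+8·11880=159027 | T(12,9)=11880+9·1155=22275 | T(12,10)=1155+10·55=1705 | T(12,11)=55+11·1=66 | T(12,12)=1+12·0=1
i=13: T(13,1)=0+1·1=1 | T(13,2)=1+2·2047=4095 | T(13,3)=2047+3·86526=261625 | T(13,4)=86526+4·611501=2532530 | T(13,5)=611501+5·1379400=7508501 | T(13,6)=1379400+6·1323652=9321312 | T(13,7)=1323652+7·627396=5715424 | T(13,8)=627396+8·159027=1899612 | T(13,9)=159027+9·22275=359502 | T(13,10)=22275+10·1705=39325 | T(13,11)=1705+11·66=2431 | T(13,12)=66+12·1=78 | T(13,13)=1+13·0=1
B_12 = ΣS(12,k) = 1+2047+86526+611501+1379400+1323652+627396+159027+22275+1705+66+1 = 4213597
B_13 = ΣS(13,k) = 1+4095+261625+2532530+7508501+9321312+5715424+1899612+359502+39325+2431+78+1 = 27644437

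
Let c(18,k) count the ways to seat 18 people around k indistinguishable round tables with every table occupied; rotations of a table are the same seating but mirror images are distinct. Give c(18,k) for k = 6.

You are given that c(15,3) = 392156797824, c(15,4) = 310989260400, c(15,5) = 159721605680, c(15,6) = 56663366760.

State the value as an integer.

369012649234384

@16  (16,4):310989260400·15+392156797824→5056995703824, (16,5):159721605680·15+310989260400→2706813345600, (16,6):56663366760·15+159721605680→1009672107080
@17  (17,5):2706813345600·16+5056995703824→48366009233424, (17,6):1009672107080·16+2706813345600→18861567058880
@18  (18,6):18861567058880·17+48366009233424→369012649234384
Read c(18,6) = 369012649234384.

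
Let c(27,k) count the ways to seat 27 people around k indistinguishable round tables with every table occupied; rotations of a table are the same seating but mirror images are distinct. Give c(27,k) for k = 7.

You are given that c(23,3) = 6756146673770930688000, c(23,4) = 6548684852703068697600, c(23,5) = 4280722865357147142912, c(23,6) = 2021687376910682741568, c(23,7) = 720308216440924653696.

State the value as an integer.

row 24: T[24][4]=23·6548684852703068697600+6756146673770930688000=157375898285941510732800  T[24][5]=23·4280722865357147142912+6548684852703068697600=105005310755917452984576  T[24][6]=23·2021687376910682741568+4280722865357147142912=50779532534302850198976  T[24][7]=23·720308216440924653696+2021687376910682741568=18588776355051949776576
row 25: T[25][5]=24·105005310755917452984576+157375898285941510732800=2677503356427960382362624  T[25][6]=24·50779532534302850198976+105005310755917452984576=1323714091579185857760000  T[25][7]=24·18588776355051949776576+50779532534302850198976=496910165055549644836800
row 26: T[26][6]=25·1323714091579185857760000+2677503356427960382362624=35770355645907606826362624  T[26][7]=25·496910165055549644836800+1323714091579185857760000=13746468217967926978680000
row 27: T[27][7]=26·13746468217967926978680000+35770355645907606826362624=393178529313073708272042624
Read c(27,7) = 393178529313073708272042624.

393178529313073708272042624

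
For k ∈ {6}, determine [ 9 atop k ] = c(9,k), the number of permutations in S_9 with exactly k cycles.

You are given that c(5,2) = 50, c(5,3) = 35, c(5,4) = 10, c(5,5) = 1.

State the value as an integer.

4536

@6  (6,3):35·5+50→225, (6,4):10·5+35→85, (6,5):1·5+10→15, (6,6):0·5+1→1
@7  (7,4):85·6+225→735, (7,5):15·6+85→175, (7,6):1·6+15→21
@8  (8,5):175·7+735→1960, (8,6):21·7+175→322
@9  (9,6):322·8+1960→4536
Read c(9,6) = 4536.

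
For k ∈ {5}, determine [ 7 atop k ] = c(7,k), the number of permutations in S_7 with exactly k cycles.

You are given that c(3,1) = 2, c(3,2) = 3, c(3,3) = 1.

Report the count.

175

r4: T_4,2=3×3+2=11; T_4,3=3×1+3=6; T_4,4=3×0+1=1
r5: T_5,3=4×6+11=35; T_5,4=4×1+6=10; T_5,5=4×0+1=1
r6: T_6,4=5×10+35=85; T_6,5=5×1+10=15
r7: T_7,5=6×15+85=175
Read c(7,5) = 175.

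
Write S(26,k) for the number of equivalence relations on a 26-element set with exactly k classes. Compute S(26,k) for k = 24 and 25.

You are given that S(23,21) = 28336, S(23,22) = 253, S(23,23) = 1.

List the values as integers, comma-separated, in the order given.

47450, 325

row 24: T[24][22]=22·253+28336=33902  T[24][23]=23·1+253=276  T[24][24]=24·0+1=1
row 25: T[25][23]=23·276+33902=40250  T[25][24]=24·1+276=300  T[25][25]=25·0+1=1
row 26: T[26][24]=24·300+40250=47450  T[26][25]=25·1+300=325
Read S(26,24) = 47450, S(26,25) = 325.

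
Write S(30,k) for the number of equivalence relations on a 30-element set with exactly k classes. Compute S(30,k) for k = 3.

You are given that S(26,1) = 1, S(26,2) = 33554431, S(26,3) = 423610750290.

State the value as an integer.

34314651811530

i=27: T(27,1)=0+1·1=1 | T(27,2)=1+2·33554431=67108863 | T(27,3)=33554431+3·423610750290=1270865805301
i=28: T(28,1)=0+1·1=1 | T(28,2)=1+2·67108863=134217727 | T(28,3)=67108863+3·1270865805301=3812664524766
i=29: T(29,2)=1+2·134217727=268435455 | T(29,3)=134217727+3·3812664524766=11438127792025
i=30: T(30,3)=268435455+3·11438127792025=34314651811530
Read S(30,3) = 34314651811530.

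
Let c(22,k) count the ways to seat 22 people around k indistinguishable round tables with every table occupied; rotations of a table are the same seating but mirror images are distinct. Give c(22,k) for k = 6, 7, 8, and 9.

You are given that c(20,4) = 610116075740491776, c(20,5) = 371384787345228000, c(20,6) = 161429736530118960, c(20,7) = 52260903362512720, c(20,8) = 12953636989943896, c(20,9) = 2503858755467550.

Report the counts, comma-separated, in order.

row 21: T[21][5]=20·371384787345228000+610116075740491776=8037811822645051776  T[21][6]=20·161429736530118960+371384787345228000=3599979517947607200  T[21][7]=20·52260903362512720+161429736530118960=1206647803780373360  T[21][8]=20·12953636989943896+52260903362512720=311333643161390640  T[21][9]=20·2503858755467550+12953636989943896=63030812099294896
row 22: T[22][6]=21·3599979517947607200+8037811822645051776=83637381699544802976  T[22][7]=21·1206647803780373360+3599979517947607200=28939583397335447760  T[22][8]=21·311333643161390640+1206647803780373360=7744654310169576800  T[22][9]=21·63030812099294896+311333643161390640=1634980697246583456
Read c(22,6) = 83637381699544802976, c(22,7) = 28939583397335447760, c(22,8) = 7744654310169576800, c(22,9) = 1634980697246583456.

83637381699544802976, 28939583397335447760, 7744654310169576800, 1634980697246583456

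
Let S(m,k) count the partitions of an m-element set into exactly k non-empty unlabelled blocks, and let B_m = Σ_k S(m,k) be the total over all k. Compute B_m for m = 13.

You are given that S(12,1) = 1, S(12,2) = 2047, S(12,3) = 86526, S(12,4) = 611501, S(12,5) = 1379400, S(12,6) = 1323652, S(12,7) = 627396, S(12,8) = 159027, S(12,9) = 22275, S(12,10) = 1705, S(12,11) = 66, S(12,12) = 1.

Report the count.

r13: T_13,1=1×1+0=1; T_13,2=2×2047+1=4095; T_13,3=3×86526+2047=261625; T_13,4=4×611501+86526=2532530; T_13,5=5×1379400+611501=7508501; T_13,6=6×1323652+1379400=9321312; T_13,7=7×627396+1323652=5715424; T_13,8=8×159027+627396=1899612; T_13,9=9×22275+159027=359502; T_13,10=10×1705+22275=39325; T_13,11=11×66+1705=2431; T_13,12=12×1+66=78; T_13,13=13×0+1=1
B_13 = ΣS(13,k) = 1+4095+261625+2532530+7508501+9321312+5715424+1899612+359502+39325+2431+78+1 = 27644437

27644437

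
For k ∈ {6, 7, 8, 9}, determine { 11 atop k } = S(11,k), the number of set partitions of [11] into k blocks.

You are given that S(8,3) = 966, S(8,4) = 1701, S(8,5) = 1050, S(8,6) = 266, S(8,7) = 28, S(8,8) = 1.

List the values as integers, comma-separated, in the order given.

179487, 63987, 11880, 1155

[9] T[9,4]:4*1701+966=7770 · T[9,5]:5*1050+1701=6951 · T[9,6]:6*266+1050=2646 · T[9,7]:7*28+266=462 · T[9,8]:8*1+28=36 · T[9,9]:9*0+1=1
[10] T[10,5]:5*6951+7770=42525 · T[10,6]:6*2646+6951=22827 · T[10,7]:7*462+2646=5880 · T[10,8]:8*36+462=750 · T[10,9]:9*1+36=45
[11] T[11,6]:6*22827+42525=179487 · T[11,7]:7*5880+22827=63987 · T[11,8]:8*750+5880=11880 · T[11,9]:9*45+750=1155
Read S(11,6) = 179487, S(11,7) = 63987, S(11,8) = 11880, S(11,9) = 1155.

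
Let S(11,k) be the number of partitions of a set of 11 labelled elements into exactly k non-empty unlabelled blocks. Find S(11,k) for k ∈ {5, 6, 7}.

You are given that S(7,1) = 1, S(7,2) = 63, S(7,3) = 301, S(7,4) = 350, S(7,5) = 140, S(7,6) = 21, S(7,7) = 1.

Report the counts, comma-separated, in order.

246730, 179487, 63987

row 8: T[8][2]=2·63+1=127  T[8][3]=3·301+63=966  T[8][4]=4·350+301=1701  T[8][5]=5·140+350=1050  T[8][6]=6·21+140=266  T[8][7]=7·1+21=28
row 9: T[9][3]=3·966+127=3025  T[9][4]=4·1701+966=7770  T[9][5]=5·1050+1701=6951  T[9][6]=6·266+1050=2646  T[9][7]=7·28+266=462
row 10: T[10][4]=4·7770+3025=34105  T[10][5]=5·6951+7770=42525  T[10][6]=6·2646+6951=22827  T[10][7]=7·462+2646=5880
row 11: T[11][5]=5·42525+34105=246730  T[11][6]=6·22827+42525=179487  T[11][7]=7·5880+22827=63987
Read S(11,5) = 246730, S(11,6) = 179487, S(11,7) = 63987.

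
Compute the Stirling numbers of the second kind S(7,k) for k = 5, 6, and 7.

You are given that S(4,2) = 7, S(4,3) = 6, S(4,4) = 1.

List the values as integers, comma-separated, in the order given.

row 5: T[5][3]=3·6+7=25  T[5][4]=4·1+6=10  T[5][5]=5·0+1=1
row 6: T[6][4]=4·10+25=65  T[6][5]=5·1+10=15  T[6][6]=6·0+1=1
row 7: T[7][5]=5·15+65=140  T[7][6]=6·1+15=21  T[7][7]=7·0+1=1
Read S(7,5) = 140, S(7,6) = 21, S(7,7) = 1.

140, 21, 1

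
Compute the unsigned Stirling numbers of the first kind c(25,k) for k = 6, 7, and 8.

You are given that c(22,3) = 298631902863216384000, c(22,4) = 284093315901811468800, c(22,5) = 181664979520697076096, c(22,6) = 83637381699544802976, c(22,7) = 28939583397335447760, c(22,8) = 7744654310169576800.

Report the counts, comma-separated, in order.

r23: T_23,4=22×284093315901811468800+298631902863216384000=6548684852703068697600; T_23,5=22×181664979520697076096+284093315901811468800=4280722865357147142912; T_23,6=22×83637381699544802976+181664979520697076096=2021687376910682741568; T_23,7=22×28939583397335447760+83637381699544802976=720308216440924653696; T_23,8=22×7744654310169576800+28939583397335447760=199321978221066137360
r24: T_24,5=23×4280722865357147142912+6548684852703068697600=105005310755917452984576; T_24,6=23×2021687376910682741568+4280722865357147142912=50779532534302850198976; T_24,7=23×720308216440924653696+2021687376910682741568=18588776355051949776576; T_24,8=23×199321978221066137360+720308216440924653696=5304713715525445812976
r25: T_25,6=24×50779532534302850198976+105005310755917452984576=1323714091579185857760000; T_25,7=24×18588776355051949776576+50779532534302850198976=496910165055549644836800; T_25,8=24×5304713715525445812976+18588776355051949776576=145901905527662649288000
Read c(25,6) = 1323714091579185857760000, c(25,7) = 496910165055549644836800, c(25,8) = 145901905527662649288000.

1323714091579185857760000, 496910165055549644836800, 145901905527662649288000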